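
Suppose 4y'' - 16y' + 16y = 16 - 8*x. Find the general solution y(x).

y = 1/2 - x/2 + C1*exp(2*x) + C2*x*exp(2*x)

Divide through by 4: y'' - 4y' + 4y = 4 - 2*x.
Characteristic equation r² - 4r + 4 = 0 has discriminant (-4)² - 4·(4) = 0, so r = 2 is a repeated root.
Hence y_h = (C1 + C2*x)*exp(2*x).
For the particular solution try y_p = A0 + A1*x. Substituting and matching coefficients of each power of x gives A0 = 1/2, A1 = -1/2, so y_p = 1/2 - x/2.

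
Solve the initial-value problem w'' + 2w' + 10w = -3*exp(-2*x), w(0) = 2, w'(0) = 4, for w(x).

w = -3*exp(-2*x)/10 + 19*exp(-x)*sin(3*x)/10 + 23*cos(3*x)*exp(-x)/10

Characteristic equation r² + 2r + 10 = 0 has discriminant (2)² - 4·(10) = -36 < 0, so r = -1 ± 3i.
Hence w_h = C1*cos(3*x)*exp(-x) + C2*exp(-x)*sin(3*x).
Try w_p = A*exp(-2*x). Substituting into the equation and dividing by exp(-2*x) gives A = -3/10, so w_p = -3*exp(-2*x)/10.
General solution: w = -3*exp(-2*x)/10 + C1*cos(3*x)*exp(-x) + C2*exp(-x)*sin(3*x).
Apply the initial conditions: w(0) = -3/10 + C1 = 2 and w'(0) = 3/5 - C1 + 3*C2 = 4. Solving gives C1 = 23/10, C2 = 19/10.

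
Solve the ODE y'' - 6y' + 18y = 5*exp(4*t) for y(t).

y = exp(4*t)/2 + C1*cos(3*t)*exp(3*t) + C2*exp(3*t)*sin(3*t)

Characteristic equation r² - 6r + 18 = 0 has discriminant (-6)² - 4·(18) = -36 < 0, so r = 3 ± 3i.
Hence y_h = C1*cos(3*t)*exp(3*t) + C2*exp(3*t)*sin(3*t).
Try y_p = A*exp(4*t). Substituting into the equation and dividing by exp(4*t) gives A = 1/2, so y_p = exp(4*t)/2.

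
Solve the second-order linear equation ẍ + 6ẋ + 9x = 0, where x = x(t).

x = C1*exp(-3*t) + C2*t*exp(-3*t)

Characteristic equation r² + 6r + 9 = 0 has discriminant (6)² - 4·(9) = 0, so r = -3 is a repeated root.
Hence x_h = (C1 + C2*t)*exp(-3*t).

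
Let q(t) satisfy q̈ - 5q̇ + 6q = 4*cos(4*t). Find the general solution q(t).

q = -4*sin(4*t)/25 - 2*cos(4*t)/25 + C1*exp(2*t) + C2*exp(3*t)

Characteristic equation r² - 5r + 6 = 0 factors as (r - 2)(r - 3) = 0, so r = 2, 3.
Hence q_h = C1*exp(2*t) + C2*exp(3*t).
Try q_p = A*cos(4*t) + B*sin(4*t). Substituting and equating the coefficients of cos(4t) and sin(4t) gives A = -2/25, B = -4/25, so q_p = -4*sin(4*t)/25 - 2*cos(4*t)/25.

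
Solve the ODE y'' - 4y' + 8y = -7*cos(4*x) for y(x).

y = 7*sin(4*x)/20 + 7*cos(4*x)/40 + C1*cos(2*x)*exp(2*x) + C2*exp(2*x)*sin(2*x)

Characteristic equation r² - 4r + 8 = 0 has discriminant (-4)² - 4·(8) = -16 < 0, so r = 2 ± 2i.
Hence y_h = C1*cos(2*x)*exp(2*x) + C2*exp(2*x)*sin(2*x).
Try y_p = A*cos(4*x) + B*sin(4*x). Substituting and equating the coefficients of cos(4x) and sin(4x) gives A = 7/40, B = 7/20, so y_p = 7*sin(4*x)/20 + 7*cos(4*x)/40.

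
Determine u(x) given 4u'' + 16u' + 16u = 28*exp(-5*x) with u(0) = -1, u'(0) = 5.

Divide through by 4: u'' + 4u' + 4u = 7*exp(-5*x).
Characteristic equation r² + 4r + 4 = 0 has discriminant (4)² - 4·(4) = 0, so r = -2 is a repeated root.
Hence u_h = (C1 + C2*x)*exp(-2*x).
Try u_p = A*exp(-5*x). Substituting into the equation and dividing by exp(-5*x) gives A = 7/9, so u_p = 7*exp(-5*x)/9.
General solution: u = 7*exp(-5*x)/9 + C1*exp(-2*x) + C2*x*exp(-2*x).
Apply the initial conditions: u(0) = 7/9 + C1 = -1 and u'(0) = -35/9 + C2 - 2*C1 = 5. Solving gives C1 = -16/9, C2 = 16/3.

u = -16*exp(-2*x)/9 + 7*exp(-5*x)/9 + 16*x*exp(-2*x)/3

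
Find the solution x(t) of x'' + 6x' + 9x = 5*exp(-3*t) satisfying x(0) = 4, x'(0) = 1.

Characteristic equation r² + 6r + 9 = 0 has discriminant (6)² - 4·(9) = 0, so r = -3 is a repeated root.
Hence x_h = (C1 + C2*t)*exp(-3*t).
Since exp(-3*t) solves the homogeneous equation (r = -3 is a root of multiplicity 2), multiply the trial by t^2. Try x_p = A*t^2*exp(-3*t). Substituting into the equation and dividing by exp(-3*t) gives A = 5/2, so x_p = 5*t^2*exp(-3*t)/2.
General solution: x = C1*exp(-3*t) + 5*t^2*exp(-3*t)/2 + C2*t*exp(-3*t).
Apply the initial conditions: x(0) = C1 = 4 and x'(0) = C2 - 3*C1 = 1. Solving gives C1 = 4, C2 = 13.

x = 4*exp(-3*t) + 13*t*exp(-3*t) + 5*t**2*exp(-3*t)/2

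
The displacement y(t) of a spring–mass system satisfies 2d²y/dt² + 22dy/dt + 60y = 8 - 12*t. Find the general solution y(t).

y = 31/150 - t/5 + C1*exp(-6*t) + C2*exp(-5*t)

Divide through by 2: y'' + 11y' + 30y = 4 - 6*t.
Characteristic equation r² + 11r + 30 = 0 factors as (r + 6)(r + 5) = 0, so r = -6, -5.
Hence y_h = C1*exp(-6*t) + C2*exp(-5*t).
For the particular solution try y_p = A0 + A1*t. Substituting and matching coefficients of each power of t gives A0 = 31/150, A1 = -1/5, so y_p = 31/150 - t/5.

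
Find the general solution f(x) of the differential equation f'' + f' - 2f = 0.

Characteristic equation r² + r - 2 = 0 factors as (r - 1)(r + 2) = 0, so r = 1, -2.
Hence f_h = C1*exp(x) + C2*exp(-2*x).

f = C1*exp(x) + C2*exp(-2*x)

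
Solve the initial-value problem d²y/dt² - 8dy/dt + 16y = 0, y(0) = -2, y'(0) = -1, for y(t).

y = -2*exp(4*t) + 7*t*exp(4*t)

Characteristic equation r² - 8r + 16 = 0 has discriminant (-8)² - 4·(16) = 0, so r = 4 is a repeated root.
Hence y_h = (C1 + C2*t)*exp(4*t).
Apply the initial conditions: y(0) = C1 = -2 and y'(0) = C2 + 4*C1 = -1. Solving gives C1 = -2, C2 = 7.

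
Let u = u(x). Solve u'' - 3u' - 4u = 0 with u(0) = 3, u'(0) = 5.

u = 7*exp(-x)/5 + 8*exp(4*x)/5

Characteristic equation r² - 3r - 4 = 0 factors as (r - 4)(r + 1) = 0, so r = 4, -1.
Hence u_h = C1*exp(4*x) + C2*exp(-x).
Apply the initial conditions: u(0) = C1 + C2 = 3 and u'(0) = -C2 + 4*C1 = 5. Solving gives C1 = 8/5, C2 = 7/5.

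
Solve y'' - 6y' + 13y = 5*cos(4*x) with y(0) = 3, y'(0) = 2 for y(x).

y = -8*sin(4*x)/39 - cos(4*x)/39 - 122*exp(3*x)*sin(2*x)/39 + 118*cos(2*x)*exp(3*x)/39

Characteristic equation r² - 6r + 13 = 0 has discriminant (-6)² - 4·(13) = -16 < 0, so r = 3 ± 2i.
Hence y_h = C1*cos(2*x)*exp(3*x) + C2*exp(3*x)*sin(2*x).
Try y_p = A*cos(4*x) + B*sin(4*x). Substituting and equating the coefficients of cos(4x) and sin(4x) gives A = -1/39, B = -8/39, so y_p = -8*sin(4*x)/39 - cos(4*x)/39.
General solution: y = -8*sin(4*x)/39 - cos(4*x)/39 + C1*cos(2*x)*exp(3*x) + C2*exp(3*x)*sin(2*x).
Apply the initial conditions: y(0) = -1/39 + C1 = 3 and y'(0) = -32/39 + 2*C2 + 3*C1 = 2. Solving gives C1 = 118/39, C2 = -122/39.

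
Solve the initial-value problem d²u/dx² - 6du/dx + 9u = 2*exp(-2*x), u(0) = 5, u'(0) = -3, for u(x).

Characteristic equation r² - 6r + 9 = 0 has discriminant (-6)² - 4·(9) = 0, so r = 3 is a repeated root.
Hence u_h = (C1 + C2*x)*exp(3*x).
Try u_p = A*exp(-2*x). Substituting into the equation and dividing by exp(-2*x) gives A = 2/25, so u_p = 2*exp(-2*x)/25.
General solution: u = 2*exp(-2*x)/25 + C1*exp(3*x) + C2*x*exp(3*x).
Apply the initial conditions: u(0) = 2/25 + C1 = 5 and u'(0) = -4/25 + C2 + 3*C1 = -3. Solving gives C1 = 123/25, C2 = -88/5.

u = 2*exp(-2*x)/25 + 123*exp(3*x)/25 - 88*x*exp(3*x)/5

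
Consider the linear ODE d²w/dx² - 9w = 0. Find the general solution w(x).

w = C1*exp(-3*x) + C2*exp(3*x)

Characteristic equation r² - 9 = 0 factors as (r + 3)(r - 3) = 0, so r = -3, 3.
Hence w_h = C1*exp(-3*x) + C2*exp(3*x).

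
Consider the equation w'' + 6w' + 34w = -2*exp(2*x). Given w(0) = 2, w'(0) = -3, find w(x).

Characteristic equation r² + 6r + 34 = 0 has discriminant (6)² - 4·(34) = -100 < 0, so r = -3 ± 5i.
Hence w_h = C1*cos(5*x)*exp(-3*x) + C2*exp(-3*x)*sin(5*x).
Try w_p = A*exp(2*x). Substituting into the equation and dividing by exp(2*x) gives A = -1/25, so w_p = -exp(2*x)/25.
General solution: w = -exp(2*x)/25 + C1*cos(5*x)*exp(-3*x) + C2*exp(-3*x)*sin(5*x).
Apply the initial conditions: w(0) = -1/25 + C1 = 2 and w'(0) = -2/25 - 3*C1 + 5*C2 = -3. Solving gives C1 = 51/25, C2 = 16/25.

w = -exp(2*x)/25 + 16*exp(-3*x)*sin(5*x)/25 + 51*cos(5*x)*exp(-3*x)/25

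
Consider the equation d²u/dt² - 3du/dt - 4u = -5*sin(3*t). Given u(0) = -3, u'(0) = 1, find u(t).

u = -23*exp(-t)/10 - 13*exp(4*t)/25 - 9*cos(3*t)/50 + 13*sin(3*t)/50

Characteristic equation r² - 3r - 4 = 0 factors as (r - 4)(r + 1) = 0, so r = 4, -1.
Hence u_h = C1*exp(4*t) + C2*exp(-t).
Try u_p = A*cos(3*t) + B*sin(3*t). Substituting and equating the coefficients of cos(3t) and sin(3t) gives A = -9/50, B = 13/50, so u_p = -9*cos(3*t)/50 + 13*sin(3*t)/50.
General solution: u = -9*cos(3*t)/50 + 13*sin(3*t)/50 + C1*exp(4*t) + C2*exp(-t).
Apply the initial conditions: u(0) = -9/50 + C1 + C2 = -3 and u'(0) = 39/50 - C2 + 4*C1 = 1. Solving gives C1 = -13/25, C2 = -23/10.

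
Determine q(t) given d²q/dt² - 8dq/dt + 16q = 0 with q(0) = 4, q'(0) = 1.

Characteristic equation r² - 8r + 16 = 0 has discriminant (-8)² - 4·(16) = 0, so r = 4 is a repeated root.
Hence q_h = (C1 + C2*t)*exp(4*t).
Apply the initial conditions: q(0) = C1 = 4 and q'(0) = C2 + 4*C1 = 1. Solving gives C1 = 4, C2 = -15.

q = 4*exp(4*t) - 15*t*exp(4*t)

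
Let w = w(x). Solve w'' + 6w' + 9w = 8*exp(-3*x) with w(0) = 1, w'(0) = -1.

w = 2*x*exp(-3*x) + 4*x**2*exp(-3*x) + exp(-3*x)

Characteristic equation r² + 6r + 9 = 0 has discriminant (6)² - 4·(9) = 0, so r = -3 is a repeated root.
Hence w_h = (C1 + C2*x)*exp(-3*x).
Since exp(-3*x) solves the homogeneous equation (r = -3 is a root of multiplicity 2), multiply the trial by x^2. Try w_p = A*x^2*exp(-3*x). Substituting into the equation and dividing by exp(-3*x) gives A = 4, so w_p = 4*x^2*exp(-3*x).
General solution: w = C1*exp(-3*x) + 4*x^2*exp(-3*x) + C2*x*exp(-3*x).
Apply the initial conditions: w(0) = C1 = 1 and w'(0) = C2 - 3*C1 = -1. Solving gives C1 = 1, C2 = 2.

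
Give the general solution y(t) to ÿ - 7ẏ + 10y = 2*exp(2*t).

y = C1*exp(2*t) + C2*exp(5*t) - 2*t*exp(2*t)/3

Characteristic equation r² - 7r + 10 = 0 factors as (r - 2)(r - 5) = 0, so r = 2, 5.
Hence y_h = C1*exp(2*t) + C2*exp(5*t).
Since exp(2*t) solves the homogeneous equation (r = 2 is a root of multiplicity 1), multiply the trial by t. Try y_p = A*t*exp(2*t). Substituting into the equation and dividing by exp(2*t) gives A = -2/3, so y_p = -2*t*exp(2*t)/3.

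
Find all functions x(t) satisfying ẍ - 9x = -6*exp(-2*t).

x = 6*exp(-2*t)/5 + C1*exp(3*t) + C2*exp(-3*t)

Characteristic equation r² - 9 = 0 factors as (r - 3)(r + 3) = 0, so r = 3, -3.
Hence x_h = C1*exp(3*t) + C2*exp(-3*t).
Try x_p = A*exp(-2*t). Substituting into the equation and dividing by exp(-2*t) gives A = 6/5, so x_p = 6*exp(-2*t)/5.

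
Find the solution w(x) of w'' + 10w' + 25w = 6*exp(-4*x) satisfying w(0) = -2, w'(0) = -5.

Characteristic equation r² + 10r + 25 = 0 has discriminant (10)² - 4·(25) = 0, so r = -5 is a repeated root.
Hence w_h = (C1 + C2*x)*exp(-5*x).
Try w_p = A*exp(-4*x). Substituting into the equation and dividing by exp(-4*x) gives A = 6, so w_p = 6*exp(-4*x).
General solution: w = 6*exp(-4*x) + C1*exp(-5*x) + C2*x*exp(-5*x).
Apply the initial conditions: w(0) = 6 + C1 = -2 and w'(0) = -24 + C2 - 5*C1 = -5. Solving gives C1 = -8, C2 = -21.

w = -8*exp(-5*x) + 6*exp(-4*x) - 21*x*exp(-5*x)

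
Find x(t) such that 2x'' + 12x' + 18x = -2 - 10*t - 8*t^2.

x = -1/27 - 4*t**2/9 + t/27 + C1*exp(-3*t) + C2*t*exp(-3*t)

Divide through by 2: x'' + 6x' + 9x = -1 - 5*t - 4*t^2.
Characteristic equation r² + 6r + 9 = 0 has discriminant (6)² - 4·(9) = 0, so r = -3 is a repeated root.
Hence x_h = (C1 + C2*t)*exp(-3*t).
For the particular solution try x_p = A0 + A1*t + A2*t^2. Substituting and matching coefficients of each power of t gives A0 = -1/27, A1 = 1/27, A2 = -4/9, so x_p = -1/27 - 4*t^2/9 + t/27.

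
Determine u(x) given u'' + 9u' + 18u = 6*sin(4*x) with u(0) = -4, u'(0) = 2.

Characteristic equation r² + 9r + 18 = 0 factors as (r + 3)(r + 6) = 0, so r = -3, -6.
Hence u_h = C1*exp(-3*x) + C2*exp(-6*x).
Try u_p = A*cos(4*x) + B*sin(4*x). Substituting and equating the coefficients of cos(4x) and sin(4x) gives A = -54/325, B = 3/325, so u_p = -54*cos(4*x)/325 + 3*sin(4*x)/325.
General solution: u = -54*cos(4*x)/325 + 3*sin(4*x)/325 + C1*exp(-3*x) + C2*exp(-6*x).
Apply the initial conditions: u(0) = -54/325 + C1 + C2 = -4 and u'(0) = 12/325 - 6*C2 - 3*C1 = 2. Solving gives C1 = -526/75, C2 = 124/39.

u = -526*exp(-3*x)/75 - 54*cos(4*x)/325 + 3*sin(4*x)/325 + 124*exp(-6*x)/39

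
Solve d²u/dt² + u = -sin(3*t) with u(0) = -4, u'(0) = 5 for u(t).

Characteristic equation r² + 1 = 0 has discriminant (0)² - 4·(1) = -4 < 0, so r = ± i.
Hence u_h = C1*cos(t) + C2*sin(t).
Try u_p = A*cos(3*t) + B*sin(3*t). Substituting and equating the coefficients of cos(3t) and sin(3t) gives A = 0, B = 1/8, so u_p = sin(3*t)/8.
General solution: u = sin(3*t)/8 + C1*cos(t) + C2*sin(t).
Apply the initial conditions: u(0) = C1 = -4 and u'(0) = 3/8 + C2 = 5. Solving gives C1 = -4, C2 = 37/8.

u = -4*cos(t) + sin(3*t)/8 + 37*sin(t)/8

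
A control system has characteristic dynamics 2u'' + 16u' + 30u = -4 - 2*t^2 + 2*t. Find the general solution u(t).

Divide through by 2: u'' + 8u' + 15u = -2 + t - t^2.
Characteristic equation r² + 8r + 15 = 0 factors as (r + 3)(r + 5) = 0, so r = -3, -5.
Hence u_h = C1*exp(-3*t) + C2*exp(-5*t).
For the particular solution try u_p = A0 + A1*t + A2*t^2. Substituting and matching coefficients of each power of t gives A0 = -668/3375, A1 = 31/225, A2 = -1/15, so u_p = -668/3375 - t^2/15 + 31*t/225.

u = -668/3375 - t**2/15 + 31*t/225 + C1*exp(-3*t) + C2*exp(-5*t)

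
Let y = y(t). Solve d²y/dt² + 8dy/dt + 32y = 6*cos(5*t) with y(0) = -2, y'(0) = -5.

y = 42*cos(5*t)/1649 + 240*sin(5*t)/1649 - 22805*exp(-4*t)*sin(4*t)/6596 - 3340*cos(4*t)*exp(-4*t)/1649

Characteristic equation r² + 8r + 32 = 0 has discriminant (8)² - 4·(32) = -64 < 0, so r = -4 ± 4i.
Hence y_h = C1*cos(4*t)*exp(-4*t) + C2*exp(-4*t)*sin(4*t).
Try y_p = A*cos(5*t) + B*sin(5*t). Substituting and equating the coefficients of cos(5t) and sin(5t) gives A = 42/1649, B = 240/1649, so y_p = 42*cos(5*t)/1649 + 240*sin(5*t)/1649.
General solution: y = 42*cos(5*t)/1649 + 240*sin(5*t)/1649 + C1*cos(4*t)*exp(-4*t) + C2*exp(-4*t)*sin(4*t).
Apply the initial conditions: y(0) = 42/1649 + C1 = -2 and y'(0) = 1200/1649 - 4*C1 + 4*C2 = -5. Solving gives C1 = -3340/1649, C2 = -22805/6596.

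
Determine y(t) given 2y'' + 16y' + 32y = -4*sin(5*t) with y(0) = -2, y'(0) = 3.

y = -3442*exp(-4*t)/1681 + 18*sin(5*t)/1681 + 80*cos(5*t)/1681 - 215*t*exp(-4*t)/41

Divide through by 2: y'' + 8y' + 16y = -2*sin(5*t).
Characteristic equation r² + 8r + 16 = 0 has discriminant (8)² - 4·(16) = 0, so r = -4 is a repeated root.
Hence y_h = (C1 + C2*t)*exp(-4*t).
Try y_p = A*cos(5*t) + B*sin(5*t). Substituting and equating the coefficients of cos(5t) and sin(5t) gives A = 80/1681, B = 18/1681, so y_p = 18*sin(5*t)/1681 + 80*cos(5*t)/1681.
General solution: y = 18*sin(5*t)/1681 + 80*cos(5*t)/1681 + C1*exp(-4*t) + C2*t*exp(-4*t).
Apply the initial conditions: y(0) = 80/1681 + C1 = -2 and y'(0) = 90/1681 + C2 - 4*C1 = 3. Solving gives C1 = -3442/1681, C2 = -215/41.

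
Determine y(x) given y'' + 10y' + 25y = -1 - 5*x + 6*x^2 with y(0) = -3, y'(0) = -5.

Characteristic equation r² + 10r + 25 = 0 has discriminant (10)² - 4·(25) = 0, so r = -5 is a repeated root.
Hence y_h = (C1 + C2*x)*exp(-5*x).
For the particular solution try y_p = A0 + A1*x + A2*x^2. Substituting and matching coefficients of each power of x gives A0 = 61/625, A1 = -49/125, A2 = 6/25, so y_p = 61/625 - 49*x/125 + 6*x^2/25.
General solution: y = 61/625 - 49*x/125 + 6*x^2/25 + C1*exp(-5*x) + C2*x*exp(-5*x).
Apply the initial conditions: y(0) = 61/625 + C1 = -3 and y'(0) = -49/125 + C2 - 5*C1 = -5. Solving gives C1 = -1936/625, C2 = -2512/125.

y = 61/625 - 1936*exp(-5*x)/625 - 49*x/125 + 6*x**2/25 - 2512*x*exp(-5*x)/125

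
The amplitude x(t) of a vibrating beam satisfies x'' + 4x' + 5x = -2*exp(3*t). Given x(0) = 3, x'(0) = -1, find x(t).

x = -exp(3*t)/13 + 40*cos(t)*exp(-2*t)/13 + 70*exp(-2*t)*sin(t)/13

Characteristic equation r² + 4r + 5 = 0 has discriminant (4)² - 4·(5) = -4 < 0, so r = -2 ± i.
Hence x_h = C1*cos(t)*exp(-2*t) + C2*exp(-2*t)*sin(t).
Try x_p = A*exp(3*t). Substituting into the equation and dividing by exp(3*t) gives A = -1/13, so x_p = -exp(3*t)/13.
General solution: x = -exp(3*t)/13 + C1*cos(t)*exp(-2*t) + C2*exp(-2*t)*sin(t).
Apply the initial conditions: x(0) = -1/13 + C1 = 3 and x'(0) = -3/13 + C2 - 2*C1 = -1. Solving gives C1 = 40/13, C2 = 70/13.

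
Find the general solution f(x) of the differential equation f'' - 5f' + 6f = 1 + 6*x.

Characteristic equation r² - 5r + 6 = 0 factors as (r - 3)(r - 2) = 0, so r = 3, 2.
Hence f_h = C1*exp(3*x) + C2*exp(2*x).
For the particular solution try f_p = A0 + A1*x. Substituting and matching coefficients of each power of x gives A0 = 1, A1 = 1, so f_p = 1 + x.

f = 1 + x + C1*exp(3*x) + C2*exp(2*x)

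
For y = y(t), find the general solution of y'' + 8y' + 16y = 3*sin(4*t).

y = -3*cos(4*t)/32 + C1*exp(-4*t) + C2*t*exp(-4*t)

Characteristic equation r² + 8r + 16 = 0 has discriminant (8)² - 4·(16) = 0, so r = -4 is a repeated root.
Hence y_h = (C1 + C2*t)*exp(-4*t).
Try y_p = A*cos(4*t) + B*sin(4*t). Substituting and equating the coefficients of cos(4t) and sin(4t) gives A = -3/32, B = 0, so y_p = -3*cos(4*t)/32.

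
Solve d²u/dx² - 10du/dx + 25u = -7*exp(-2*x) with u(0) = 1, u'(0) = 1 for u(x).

u = -exp(-2*x)/7 + 8*exp(5*x)/7 - 5*x*exp(5*x)

Characteristic equation r² - 10r + 25 = 0 has discriminant (-10)² - 4·(25) = 0, so r = 5 is a repeated root.
Hence u_h = (C1 + C2*x)*exp(5*x).
Try u_p = A*exp(-2*x). Substituting into the equation and dividing by exp(-2*x) gives A = -1/7, so u_p = -exp(-2*x)/7.
General solution: u = -exp(-2*x)/7 + C1*exp(5*x) + C2*x*exp(5*x).
Apply the initial conditions: u(0) = -1/7 + C1 = 1 and u'(0) = 2/7 + C2 + 5*C1 = 1. Solving gives C1 = 8/7, C2 = -5.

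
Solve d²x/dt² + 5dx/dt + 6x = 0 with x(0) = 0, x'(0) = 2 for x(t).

Characteristic equation r² + 5r + 6 = 0 factors as (r + 2)(r + 3) = 0, so r = -2, -3.
Hence x_h = C1*exp(-2*t) + C2*exp(-3*t).
Apply the initial conditions: x(0) = C1 + C2 = 0 and x'(0) = -3*C2 - 2*C1 = 2. Solving gives C1 = 2, C2 = -2.

x = -2*exp(-3*t) + 2*exp(-2*t)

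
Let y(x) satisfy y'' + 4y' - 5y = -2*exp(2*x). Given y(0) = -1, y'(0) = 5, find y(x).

y = -22*exp(-5*x)/21 - 2*exp(2*x)/7 + exp(x)/3

Characteristic equation r² + 4r - 5 = 0 factors as (r + 5)(r - 1) = 0, so r = -5, 1.
Hence y_h = C1*exp(-5*x) + C2*exp(x).
Try y_p = A*exp(2*x). Substituting into the equation and dividing by exp(2*x) gives A = -2/7, so y_p = -2*exp(2*x)/7.
General solution: y = -2*exp(2*x)/7 + C1*exp(-5*x) + C2*exp(x).
Apply the initial conditions: y(0) = -2/7 + C1 + C2 = -1 and y'(0) = -4/7 + C2 - 5*C1 = 5. Solving gives C1 = -22/21, C2 = 1/3.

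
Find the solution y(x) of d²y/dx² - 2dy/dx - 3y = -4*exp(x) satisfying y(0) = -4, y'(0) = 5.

y = -19*exp(-x)/4 - exp(3*x)/4 + exp(x)

Characteristic equation r² - 2r - 3 = 0 factors as (r + 1)(r - 3) = 0, so r = -1, 3.
Hence y_h = C1*exp(-x) + C2*exp(3*x).
Try y_p = A*exp(x). Substituting into the equation and dividing by exp(x) gives A = 1, so y_p = exp(x).
General solution: y = C1*exp(-x) + C2*exp(3*x) + exp(x).
Apply the initial conditions: y(0) = 1 + C1 + C2 = -4 and y'(0) = 1 - C1 + 3*C2 = 5. Solving gives C1 = -19/4, C2 = -1/4.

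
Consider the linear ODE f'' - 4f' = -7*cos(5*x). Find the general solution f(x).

f = C2 + 7*cos(5*x)/41 + 28*sin(5*x)/205 + C1*exp(4*x)

Characteristic equation r² - 4r = 0 factors as (r - 4)r = 0, so r = 4, 0.
Hence f_h = C1*exp(4*x) + C2.
Try f_p = A*cos(5*x) + B*sin(5*x). Substituting and equating the coefficients of cos(5x) and sin(5x) gives A = 7/41, B = 28/205, so f_p = 7*cos(5*x)/41 + 28*sin(5*x)/205.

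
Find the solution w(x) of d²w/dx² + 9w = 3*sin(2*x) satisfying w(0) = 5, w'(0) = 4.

w = 5*cos(3*x) + 3*sin(2*x)/5 + 14*sin(3*x)/15

Characteristic equation r² + 9 = 0 has discriminant (0)² - 4·(9) = -36 < 0, so r = ± 3i.
Hence w_h = C1*cos(3*x) + C2*sin(3*x).
Try w_p = A*cos(2*x) + B*sin(2*x). Substituting and equating the coefficients of cos(2x) and sin(2x) gives A = 0, B = 3/5, so w_p = 3*sin(2*x)/5.
General solution: w = 3*sin(2*x)/5 + C1*cos(3*x) + C2*sin(3*x).
Apply the initial conditions: w(0) = C1 = 5 and w'(0) = 6/5 + 3*C2 = 4. Solving gives C1 = 5, C2 = 14/15.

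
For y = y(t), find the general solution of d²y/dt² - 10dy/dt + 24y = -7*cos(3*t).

Characteristic equation r² - 10r + 24 = 0 factors as (r - 4)(r - 6) = 0, so r = 4, 6.
Hence y_h = C1*exp(4*t) + C2*exp(6*t).
Try y_p = A*cos(3*t) + B*sin(3*t). Substituting and equating the coefficients of cos(3t) and sin(3t) gives A = -7/75, B = 14/75, so y_p = -7*cos(3*t)/75 + 14*sin(3*t)/75.

y = -7*cos(3*t)/75 + 14*sin(3*t)/75 + C1*exp(4*t) + C2*exp(6*t)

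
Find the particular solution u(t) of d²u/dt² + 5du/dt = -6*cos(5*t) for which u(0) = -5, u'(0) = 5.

Characteristic equation r² + 5r = 0 factors as (r + 5)r = 0, so r = -5, 0.
Hence u_h = C1*exp(-5*t) + C2.
Try u_p = A*cos(5*t) + B*sin(5*t). Substituting and equating the coefficients of cos(5t) and sin(5t) gives A = 3/25, B = -3/25, so u_p = -3*sin(5*t)/25 + 3*cos(5*t)/25.
General solution: u = C2 - 3*sin(5*t)/25 + 3*cos(5*t)/25 + C1*exp(-5*t).
Apply the initial conditions: u(0) = 3/25 + C1 + C2 = -5 and u'(0) = -3/5 - 5*C1 = 5. Solving gives C1 = -28/25, C2 = -4.

u = -4 - 28*exp(-5*t)/25 - 3*sin(5*t)/25 + 3*cos(5*t)/25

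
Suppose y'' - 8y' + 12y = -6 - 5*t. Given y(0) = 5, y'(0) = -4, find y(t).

Characteristic equation r² - 8r + 12 = 0 factors as (r - 2)(r - 6) = 0, so r = 2, 6.
Hence y_h = C1*exp(2*t) + C2*exp(6*t).
For the particular solution try y_p = A0 + A1*t. Substituting and matching coefficients of each power of t gives A0 = -7/9, A1 = -5/12, so y_p = -7/9 - 5*t/12.
General solution: y = -7/9 - 5*t/12 + C1*exp(2*t) + C2*exp(6*t).
Apply the initial conditions: y(0) = -7/9 + C1 + C2 = 5 and y'(0) = -5/12 + 2*C1 + 6*C2 = -4. Solving gives C1 = 153/16, C2 = -545/144.

y = -7/9 - 545*exp(6*t)/144 - 5*t/12 + 153*exp(2*t)/16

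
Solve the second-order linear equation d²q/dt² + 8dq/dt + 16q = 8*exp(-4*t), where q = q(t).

q = C1*exp(-4*t) + 4*t**2*exp(-4*t) + C2*t*exp(-4*t)

Characteristic equation r² + 8r + 16 = 0 has discriminant (8)² - 4·(16) = 0, so r = -4 is a repeated root.
Hence q_h = (C1 + C2*t)*exp(-4*t).
Since exp(-4*t) solves the homogeneous equation (r = -4 is a root of multiplicity 2), multiply the trial by t^2. Try q_p = A*t^2*exp(-4*t). Substituting into the equation and dividing by exp(-4*t) gives A = 4, so q_p = 4*t^2*exp(-4*t).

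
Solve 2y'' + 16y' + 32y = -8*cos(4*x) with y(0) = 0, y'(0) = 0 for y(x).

Divide through by 2: y'' + 8y' + 16y = -4*cos(4*x).
Characteristic equation r² + 8r + 16 = 0 has discriminant (8)² - 4·(16) = 0, so r = -4 is a repeated root.
Hence y_h = (C1 + C2*x)*exp(-4*x).
Try y_p = A*cos(4*x) + B*sin(4*x). Substituting and equating the coefficients of cos(4x) and sin(4x) gives A = 0, B = -1/8, so y_p = -sin(4*x)/8.
General solution: y = -sin(4*x)/8 + C1*exp(-4*x) + C2*x*exp(-4*x).
Apply the initial conditions: y(0) = C1 = 0 and y'(0) = -1/2 + C2 - 4*C1 = 0. Solving gives C1 = 0, C2 = 1/2.

y = -sin(4*x)/8 + x*exp(-4*x)/2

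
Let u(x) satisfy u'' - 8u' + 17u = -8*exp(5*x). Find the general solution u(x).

Characteristic equation r² - 8r + 17 = 0 has discriminant (-8)² - 4·(17) = -4 < 0, so r = 4 ± i.
Hence u_h = C1*cos(x)*exp(4*x) + C2*exp(4*x)*sin(x).
Try u_p = A*exp(5*x). Substituting into the equation and dividing by exp(5*x) gives A = -4, so u_p = -4*exp(5*x).

u = -4*exp(5*x) + C1*cos(x)*exp(4*x) + C2*exp(4*x)*sin(x)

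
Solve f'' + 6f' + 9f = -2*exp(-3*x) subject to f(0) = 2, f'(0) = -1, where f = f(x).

f = 2*exp(-3*x) - x**2*exp(-3*x) + 5*x*exp(-3*x)

Characteristic equation r² + 6r + 9 = 0 has discriminant (6)² - 4·(9) = 0, so r = -3 is a repeated root.
Hence f_h = (C1 + C2*x)*exp(-3*x).
Since exp(-3*x) solves the homogeneous equation (r = -3 is a root of multiplicity 2), multiply the trial by x^2. Try f_p = A*x^2*exp(-3*x). Substituting into the equation and dividing by exp(-3*x) gives A = -1, so f_p = -x^2*exp(-3*x).
General solution: f = C1*exp(-3*x) - x^2*exp(-3*x) + C2*x*exp(-3*x).
Apply the initial conditions: f(0) = C1 = 2 and f'(0) = C2 - 3*C1 = -1. Solving gives C1 = 2, C2 = 5.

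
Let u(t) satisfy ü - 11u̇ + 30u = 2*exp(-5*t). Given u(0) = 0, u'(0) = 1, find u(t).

u = -6*exp(5*t)/5 + exp(-5*t)/55 + 13*exp(6*t)/11

Characteristic equation r² - 11r + 30 = 0 factors as (r - 6)(r - 5) = 0, so r = 6, 5.
Hence u_h = C1*exp(6*t) + C2*exp(5*t).
Try u_p = A*exp(-5*t). Substituting into the equation and dividing by exp(-5*t) gives A = 1/55, so u_p = exp(-5*t)/55.
General solution: u = exp(-5*t)/55 + C1*exp(6*t) + C2*exp(5*t).
Apply the initial conditions: u(0) = 1/55 + C1 + C2 = 0 and u'(0) = -1/11 + 5*C2 + 6*C1 = 1. Solving gives C1 = 13/11, C2 = -6/5.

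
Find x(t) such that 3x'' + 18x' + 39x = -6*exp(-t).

Divide through by 3: x'' + 6x' + 13x = -2*exp(-t).
Characteristic equation r² + 6r + 13 = 0 has discriminant (6)² - 4·(13) = -16 < 0, so r = -3 ± 2i.
Hence x_h = C1*cos(2*t)*exp(-3*t) + C2*exp(-3*t)*sin(2*t).
Try x_p = A*exp(-t). Substituting into the equation and dividing by exp(-t) gives A = -1/4, so x_p = -exp(-t)/4.

x = -exp(-t)/4 + C1*cos(2*t)*exp(-3*t) + C2*exp(-3*t)*sin(2*t)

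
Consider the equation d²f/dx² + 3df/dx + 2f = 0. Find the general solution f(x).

f = C1*exp(-2*x) + C2*exp(-x)

Characteristic equation r² + 3r + 2 = 0 factors as (r + 2)(r + 1) = 0, so r = -2, -1.
Hence f_h = C1*exp(-2*x) + C2*exp(-x).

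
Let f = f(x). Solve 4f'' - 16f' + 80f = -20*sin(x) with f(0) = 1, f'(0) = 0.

f = -95*sin(x)/377 - 20*cos(x)/377 - 699*exp(2*x)*sin(4*x)/1508 + 397*cos(4*x)*exp(2*x)/377

Divide through by 4: f'' - 4f' + 20f = -5*sin(x).
Characteristic equation r² - 4r + 20 = 0 has discriminant (-4)² - 4·(20) = -64 < 0, so r = 2 ± 4i.
Hence f_h = C1*cos(4*x)*exp(2*x) + C2*exp(2*x)*sin(4*x).
Try f_p = A*cos(x) + B*sin(x). Substituting and equating the coefficients of cos(x) and sin(x) gives A = -20/377, B = -95/377, so f_p = -95*sin(x)/377 - 20*cos(x)/377.
General solution: f = -95*sin(x)/377 - 20*cos(x)/377 + C1*cos(4*x)*exp(2*x) + C2*exp(2*x)*sin(4*x).
Apply the initial conditions: f(0) = -20/377 + C1 = 1 and f'(0) = -95/377 + 2*C1 + 4*C2 = 0. Solving gives C1 = 397/377, C2 = -699/1508.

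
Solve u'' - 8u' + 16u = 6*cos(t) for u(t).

u = -48*sin(t)/289 + 90*cos(t)/289 + C1*exp(4*t) + C2*t*exp(4*t)

Characteristic equation r² - 8r + 16 = 0 has discriminant (-8)² - 4·(16) = 0, so r = 4 is a repeated root.
Hence u_h = (C1 + C2*t)*exp(4*t).
Try u_p = A*cos(t) + B*sin(t). Substituting and equating the coefficients of cos(t) and sin(t) gives A = 90/289, B = -48/289, so u_p = -48*sin(t)/289 + 90*cos(t)/289.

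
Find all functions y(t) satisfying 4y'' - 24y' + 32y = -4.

y = -1/8 + C1*exp(2*t) + C2*exp(4*t)

Divide through by 4: y'' - 6y' + 8y = -1.
Characteristic equation r² - 6r + 8 = 0 factors as (r - 2)(r - 4) = 0, so r = 2, 4.
Hence y_h = C1*exp(2*t) + C2*exp(4*t).
For the particular solution try y_p = A0. Substituting and matching coefficients of each power of t gives A0 = -1/8, so y_p = -1/8.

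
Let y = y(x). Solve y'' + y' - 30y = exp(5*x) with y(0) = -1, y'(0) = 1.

Characteristic equation r² + r - 30 = 0 factors as (r + 6)(r - 5) = 0, so r = -6, 5.
Hence y_h = C1*exp(-6*x) + C2*exp(5*x).
Since exp(5*x) solves the homogeneous equation (r = 5 is a root of multiplicity 1), multiply the trial by x. Try y_p = A*x*exp(5*x). Substituting into the equation and dividing by exp(5*x) gives A = 1/11, so y_p = x*exp(5*x)/11.
General solution: y = C1*exp(-6*x) + C2*exp(5*x) + x*exp(5*x)/11.
Apply the initial conditions: y(0) = C1 + C2 = -1 and y'(0) = 1/11 - 6*C1 + 5*C2 = 1. Solving gives C1 = -65/121, C2 = -56/121.

y = -65*exp(-6*x)/121 - 56*exp(5*x)/121 + x*exp(5*x)/11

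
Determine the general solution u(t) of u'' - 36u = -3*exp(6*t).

u = C1*exp(-6*t) + C2*exp(6*t) - t*exp(6*t)/4

Characteristic equation r² - 36 = 0 factors as (r + 6)(r - 6) = 0, so r = -6, 6.
Hence u_h = C1*exp(-6*t) + C2*exp(6*t).
Since exp(6*t) solves the homogeneous equation (r = 6 is a root of multiplicity 1), multiply the trial by t. Try u_p = A*t*exp(6*t). Substituting into the equation and dividing by exp(6*t) gives A = -1/4, so u_p = -t*exp(6*t)/4.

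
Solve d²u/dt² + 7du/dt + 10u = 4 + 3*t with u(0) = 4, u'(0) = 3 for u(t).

Characteristic equation r² + 7r + 10 = 0 factors as (r + 2)(r + 5) = 0, so r = -2, -5.
Hence u_h = C1*exp(-2*t) + C2*exp(-5*t).
For the particular solution try u_p = A0 + A1*t. Substituting and matching coefficients of each power of t gives A0 = 19/100, A1 = 3/10, so u_p = 19/100 + 3*t/10.
General solution: u = 19/100 + 3*t/10 + C1*exp(-2*t) + C2*exp(-5*t).
Apply the initial conditions: u(0) = 19/100 + C1 + C2 = 4 and u'(0) = 3/10 - 5*C2 - 2*C1 = 3. Solving gives C1 = 29/4, C2 = -86/25.

u = 19/100 - 86*exp(-5*t)/25 + 3*t/10 + 29*exp(-2*t)/4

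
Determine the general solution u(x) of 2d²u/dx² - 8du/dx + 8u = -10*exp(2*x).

Divide through by 2: u'' - 4u' + 4u = -5*exp(2*x).
Characteristic equation r² - 4r + 4 = 0 has discriminant (-4)² - 4·(4) = 0, so r = 2 is a repeated root.
Hence u_h = (C1 + C2*x)*exp(2*x).
Since exp(2*x) solves the homogeneous equation (r = 2 is a root of multiplicity 2), multiply the trial by x^2. Try u_p = A*x^2*exp(2*x). Substituting into the equation and dividing by exp(2*x) gives A = -5/2, so u_p = -5*x^2*exp(2*x)/2.

u = C1*exp(2*x) - 5*x**2*exp(2*x)/2 + C2*x*exp(2*x)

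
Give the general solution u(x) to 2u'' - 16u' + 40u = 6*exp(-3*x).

Divide through by 2: u'' - 8u' + 20u = 3*exp(-3*x).
Characteristic equation r² - 8r + 20 = 0 has discriminant (-8)² - 4·(20) = -16 < 0, so r = 4 ± 2i.
Hence u_h = C1*cos(2*x)*exp(4*x) + C2*exp(4*x)*sin(2*x).
Try u_p = A*exp(-3*x). Substituting into the equation and dividing by exp(-3*x) gives A = 3/53, so u_p = 3*exp(-3*x)/53.

u = 3*exp(-3*x)/53 + C1*cos(2*x)*exp(4*x) + C2*exp(4*x)*sin(2*x)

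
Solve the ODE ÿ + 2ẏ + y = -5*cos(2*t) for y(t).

Characteristic equation r² + 2r + 1 = 0 has discriminant (2)² - 4·(1) = 0, so r = -1 is a repeated root.
Hence y_h = (C1 + C2*t)*exp(-t).
Try y_p = A*cos(2*t) + B*sin(2*t). Substituting and equating the coefficients of cos(2t) and sin(2t) gives A = 3/5, B = -4/5, so y_p = -4*sin(2*t)/5 + 3*cos(2*t)/5.

y = -4*sin(2*t)/5 + 3*cos(2*t)/5 + C1*exp(-t) + C2*t*exp(-t)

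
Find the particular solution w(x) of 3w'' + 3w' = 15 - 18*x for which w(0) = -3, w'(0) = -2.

Divide through by 3: w'' + w' = 5 - 6*x.
Characteristic equation r² + r = 0 factors as (r + 1)r = 0, so r = -1, 0.
Hence w_h = C1*exp(-x) + C2.
Since 0 is a characteristic root (multiplicity 1), multiply the polynomial trial by x: try w_p = x*(A0 + A1*x). Substituting and matching coefficients of each power of x gives A0 = 11, A1 = -3, so w_p = -3*x^2 + 11*x.
General solution: w = C2 - 3*x^2 + 11*x + C1*exp(-x).
Apply the initial conditions: w(0) = C1 + C2 = -3 and w'(0) = 11 - C1 = -2. Solving gives C1 = 13, C2 = -16.

w = -16 - 3*x**2 + 11*x + 13*exp(-x)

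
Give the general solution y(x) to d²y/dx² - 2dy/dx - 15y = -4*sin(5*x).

y = -2*cos(5*x)/85 + 8*sin(5*x)/85 + C1*exp(-3*x) + C2*exp(5*x)

Characteristic equation r² - 2r - 15 = 0 factors as (r + 3)(r - 5) = 0, so r = -3, 5.
Hence y_h = C1*exp(-3*x) + C2*exp(5*x).
Try y_p = A*cos(5*x) + B*sin(5*x). Substituting and equating the coefficients of cos(5x) and sin(5x) gives A = -2/85, B = 8/85, so y_p = -2*cos(5*x)/85 + 8*sin(5*x)/85.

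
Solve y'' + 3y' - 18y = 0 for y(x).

y = C1*exp(3*x) + C2*exp(-6*x)

Characteristic equation r² + 3r - 18 = 0 factors as (r - 3)(r + 6) = 0, so r = 3, -6.
Hence y_h = C1*exp(3*x) + C2*exp(-6*x).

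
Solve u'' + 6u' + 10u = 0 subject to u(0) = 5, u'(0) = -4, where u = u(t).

Characteristic equation r² + 6r + 10 = 0 has discriminant (6)² - 4·(10) = -4 < 0, so r = -3 ± i.
Hence u_h = C1*cos(t)*exp(-3*t) + C2*exp(-3*t)*sin(t).
Apply the initial conditions: u(0) = C1 = 5 and u'(0) = C2 - 3*C1 = -4. Solving gives C1 = 5, C2 = 11.

u = 5*cos(t)*exp(-3*t) + 11*exp(-3*t)*sin(t)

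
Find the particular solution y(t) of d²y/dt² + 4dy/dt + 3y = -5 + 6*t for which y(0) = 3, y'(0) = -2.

Characteristic equation r² + 4r + 3 = 0 factors as (r + 1)(r + 3) = 0, so r = -1, -3.
Hence y_h = C1*exp(-t) + C2*exp(-3*t).
For the particular solution try y_p = A0 + A1*t. Substituting and matching coefficients of each power of t gives A0 = -13/3, A1 = 2, so y_p = -13/3 + 2*t.
General solution: y = -13/3 + 2*t + C1*exp(-t) + C2*exp(-3*t).
Apply the initial conditions: y(0) = -13/3 + C1 + C2 = 3 and y'(0) = 2 - C1 - 3*C2 = -2. Solving gives C1 = 9, C2 = -5/3.

y = -13/3 + 2*t + 9*exp(-t) - 5*exp(-3*t)/3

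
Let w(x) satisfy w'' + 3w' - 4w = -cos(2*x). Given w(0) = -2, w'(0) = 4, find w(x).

w = -31*exp(-4*x)/25 - 21*exp(x)/25 - 3*sin(2*x)/50 + 2*cos(2*x)/25

Characteristic equation r² + 3r - 4 = 0 factors as (r + 4)(r - 1) = 0, so r = -4, 1.
Hence w_h = C1*exp(-4*x) + C2*exp(x).
Try w_p = A*cos(2*x) + B*sin(2*x). Substituting and equating the coefficients of cos(2x) and sin(2x) gives A = 2/25, B = -3/50, so w_p = -3*sin(2*x)/50 + 2*cos(2*x)/25.
General solution: w = -3*sin(2*x)/50 + 2*cos(2*x)/25 + C1*exp(-4*x) + C2*exp(x).
Apply the initial conditions: w(0) = 2/25 + C1 + C2 = -2 and w'(0) = -3/25 + C2 - 4*C1 = 4. Solving gives C1 = -31/25, C2 = -21/25.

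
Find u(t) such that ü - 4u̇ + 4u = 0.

u = C1*exp(2*t) + C2*t*exp(2*t)

Characteristic equation r² - 4r + 4 = 0 has discriminant (-4)² - 4·(4) = 0, so r = 2 is a repeated root.
Hence u_h = (C1 + C2*t)*exp(2*t).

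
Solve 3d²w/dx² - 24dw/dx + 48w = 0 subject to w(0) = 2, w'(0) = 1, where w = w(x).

w = 2*exp(4*x) - 7*x*exp(4*x)

Divide through by 3: w'' - 8w' + 16w = 0.
Characteristic equation r² - 8r + 16 = 0 has discriminant (-8)² - 4·(16) = 0, so r = 4 is a repeated root.
Hence w_h = (C1 + C2*x)*exp(4*x).
Apply the initial conditions: w(0) = C1 = 2 and w'(0) = C2 + 4*C1 = 1. Solving gives C1 = 2, C2 = -7.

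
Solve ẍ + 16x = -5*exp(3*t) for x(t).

x = -exp(3*t)/5 + C1*cos(4*t) + C2*sin(4*t)

Characteristic equation r² + 16 = 0 has discriminant (0)² - 4·(16) = -64 < 0, so r = ± 4i.
Hence x_h = C1*cos(4*t) + C2*sin(4*t).
Try x_p = A*exp(3*t). Substituting into the equation and dividing by exp(3*t) gives A = -1/5, so x_p = -exp(3*t)/5.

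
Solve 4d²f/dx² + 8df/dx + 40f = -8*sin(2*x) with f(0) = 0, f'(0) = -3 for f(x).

Divide through by 4: f'' + 2f' + 10f = -2*sin(2*x).
Characteristic equation r² + 2r + 10 = 0 has discriminant (2)² - 4·(10) = -36 < 0, so r = -1 ± 3i.
Hence f_h = C1*cos(3*x)*exp(-x) + C2*exp(-x)*sin(3*x).
Try f_p = A*cos(2*x) + B*sin(2*x). Substituting and equating the coefficients of cos(2x) and sin(2x) gives A = 2/13, B = -3/13, so f_p = -3*sin(2*x)/13 + 2*cos(2*x)/13.
General solution: f = -3*sin(2*x)/13 + 2*cos(2*x)/13 + C1*cos(3*x)*exp(-x) + C2*exp(-x)*sin(3*x).
Apply the initial conditions: f(0) = 2/13 + C1 = 0 and f'(0) = -6/13 - C1 + 3*C2 = -3. Solving gives C1 = -2/13, C2 = -35/39.

f = -3*sin(2*x)/13 + 2*cos(2*x)/13 - 35*exp(-x)*sin(3*x)/39 - 2*cos(3*x)*exp(-x)/13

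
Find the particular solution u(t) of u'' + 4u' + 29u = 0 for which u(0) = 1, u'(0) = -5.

u = cos(5*t)*exp(-2*t) - 3*exp(-2*t)*sin(5*t)/5

Characteristic equation r² + 4r + 29 = 0 has discriminant (4)² - 4·(29) = -100 < 0, so r = -2 ± 5i.
Hence u_h = C1*cos(5*t)*exp(-2*t) + C2*exp(-2*t)*sin(5*t).
Apply the initial conditions: u(0) = C1 = 1 and u'(0) = -2*C1 + 5*C2 = -5. Solving gives C1 = 1, C2 = -3/5.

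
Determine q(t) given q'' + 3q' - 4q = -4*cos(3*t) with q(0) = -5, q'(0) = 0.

q = -141*exp(-4*t)/125 - 102*exp(t)/25 - 18*sin(3*t)/125 + 26*cos(3*t)/125

Characteristic equation r² + 3r - 4 = 0 factors as (r - 1)(r + 4) = 0, so r = 1, -4.
Hence q_h = C1*exp(t) + C2*exp(-4*t).
Try q_p = A*cos(3*t) + B*sin(3*t). Substituting and equating the coefficients of cos(3t) and sin(3t) gives A = 26/125, B = -18/125, so q_p = -18*sin(3*t)/125 + 26*cos(3*t)/125.
General solution: q = -18*sin(3*t)/125 + 26*cos(3*t)/125 + C1*exp(t) + C2*exp(-4*t).
Apply the initial conditions: q(0) = 26/125 + C1 + C2 = -5 and q'(0) = -54/125 + C1 - 4*C2 = 0. Solving gives C1 = -102/25, C2 = -141/125.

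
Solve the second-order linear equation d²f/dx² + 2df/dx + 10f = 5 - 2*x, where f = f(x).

f = 27/50 - x/5 + C1*cos(3*x)*exp(-x) + C2*exp(-x)*sin(3*x)

Characteristic equation r² + 2r + 10 = 0 has discriminant (2)² - 4·(10) = -36 < 0, so r = -1 ± 3i.
Hence f_h = C1*cos(3*x)*exp(-x) + C2*exp(-x)*sin(3*x).
For the particular solution try f_p = A0 + A1*x. Substituting and matching coefficients of each power of x gives A0 = 27/50, A1 = -1/5, so f_p = 27/50 - x/5.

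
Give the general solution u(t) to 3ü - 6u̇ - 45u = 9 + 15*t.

u = -7/45 - t/3 + C1*exp(5*t) + C2*exp(-3*t)

Divide through by 3: u'' - 2u' - 15u = 3 + 5*t.
Characteristic equation r² - 2r - 15 = 0 factors as (r - 5)(r + 3) = 0, so r = 5, -3.
Hence u_h = C1*exp(5*t) + C2*exp(-3*t).
For the particular solution try u_p = A0 + A1*t. Substituting and matching coefficients of each power of t gives A0 = -7/45, A1 = -1/3, so u_p = -7/45 - t/3.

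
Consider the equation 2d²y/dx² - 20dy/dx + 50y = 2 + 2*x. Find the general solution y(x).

Divide through by 2: y'' - 10y' + 25y = 1 + x.
Characteristic equation r² - 10r + 25 = 0 has discriminant (-10)² - 4·(25) = 0, so r = 5 is a repeated root.
Hence y_h = (C1 + C2*x)*exp(5*x).
For the particular solution try y_p = A0 + A1*x. Substituting and matching coefficients of each power of x gives A0 = 7/125, A1 = 1/25, so y_p = 7/125 + x/25.

y = 7/125 + x/25 + C1*exp(5*x) + C2*x*exp(5*x)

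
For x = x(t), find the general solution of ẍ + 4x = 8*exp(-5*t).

Characteristic equation r² + 4 = 0 has discriminant (0)² - 4·(4) = -16 < 0, so r = ± 2i.
Hence x_h = C1*cos(2*t) + C2*sin(2*t).
Try x_p = A*exp(-5*t). Substituting into the equation and dividing by exp(-5*t) gives A = 8/29, so x_p = 8*exp(-5*t)/29.

x = 8*exp(-5*t)/29 + C1*cos(2*t) + C2*sin(2*t)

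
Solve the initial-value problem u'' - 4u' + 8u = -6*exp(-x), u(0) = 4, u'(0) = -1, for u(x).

u = -6*exp(-x)/13 - 135*exp(2*x)*sin(2*x)/26 + 58*cos(2*x)*exp(2*x)/13

Characteristic equation r² - 4r + 8 = 0 has discriminant (-4)² - 4·(8) = -16 < 0, so r = 2 ± 2i.
Hence u_h = C1*cos(2*x)*exp(2*x) + C2*exp(2*x)*sin(2*x).
Try u_p = A*exp(-x). Substituting into the equation and dividing by exp(-x) gives A = -6/13, so u_p = -6*exp(-x)/13.
General solution: u = -6*exp(-x)/13 + C1*cos(2*x)*exp(2*x) + C2*exp(2*x)*sin(2*x).
Apply the initial conditions: u(0) = -6/13 + C1 = 4 and u'(0) = 6/13 + 2*C1 + 2*C2 = -1. Solving gives C1 = 58/13, C2 = -135/26.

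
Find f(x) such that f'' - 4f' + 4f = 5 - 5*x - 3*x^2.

f = -9/8 - 11*x/4 - 3*x**2/4 + C1*exp(2*x) + C2*x*exp(2*x)

Characteristic equation r² - 4r + 4 = 0 has discriminant (-4)² - 4·(4) = 0, so r = 2 is a repeated root.
Hence f_h = (C1 + C2*x)*exp(2*x).
For the particular solution try f_p = A0 + A1*x + A2*x^2. Substituting and matching coefficients of each power of x gives A0 = -9/8, A1 = -11/4, A2 = -3/4, so f_p = -9/8 - 11*x/4 - 3*x^2/4.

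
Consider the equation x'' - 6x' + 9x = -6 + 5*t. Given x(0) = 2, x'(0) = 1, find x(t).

x = -8/27 + 5*t/9 + 62*exp(3*t)/27 - 58*t*exp(3*t)/9

Characteristic equation r² - 6r + 9 = 0 has discriminant (-6)² - 4·(9) = 0, so r = 3 is a repeated root.
Hence x_h = (C1 + C2*t)*exp(3*t).
For the particular solution try x_p = A0 + A1*t. Substituting and matching coefficients of each power of t gives A0 = -8/27, A1 = 5/9, so x_p = -8/27 + 5*t/9.
General solution: x = -8/27 + 5*t/9 + C1*exp(3*t) + C2*t*exp(3*t).
Apply the initial conditions: x(0) = -8/27 + C1 = 2 and x'(0) = 5/9 + C2 + 3*C1 = 1. Solving gives C1 = 62/27, C2 = -58/9.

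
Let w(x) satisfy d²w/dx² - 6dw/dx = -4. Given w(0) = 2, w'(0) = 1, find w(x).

Characteristic equation r² - 6r = 0 factors as (r - 6)r = 0, so r = 6, 0.
Hence w_h = C1*exp(6*x) + C2.
Since 0 is a characteristic root (multiplicity 1), multiply the polynomial trial by x: try w_p = A0*x. Substituting and matching coefficients of each power of x gives A0 = 2/3, so w_p = 2*x/3.
General solution: w = C2 + 2*x/3 + C1*exp(6*x).
Apply the initial conditions: w(0) = C1 + C2 = 2 and w'(0) = 2/3 + 6*C1 = 1. Solving gives C1 = 1/18, C2 = 35/18.

w = 35/18 + exp(6*x)/18 + 2*x/3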